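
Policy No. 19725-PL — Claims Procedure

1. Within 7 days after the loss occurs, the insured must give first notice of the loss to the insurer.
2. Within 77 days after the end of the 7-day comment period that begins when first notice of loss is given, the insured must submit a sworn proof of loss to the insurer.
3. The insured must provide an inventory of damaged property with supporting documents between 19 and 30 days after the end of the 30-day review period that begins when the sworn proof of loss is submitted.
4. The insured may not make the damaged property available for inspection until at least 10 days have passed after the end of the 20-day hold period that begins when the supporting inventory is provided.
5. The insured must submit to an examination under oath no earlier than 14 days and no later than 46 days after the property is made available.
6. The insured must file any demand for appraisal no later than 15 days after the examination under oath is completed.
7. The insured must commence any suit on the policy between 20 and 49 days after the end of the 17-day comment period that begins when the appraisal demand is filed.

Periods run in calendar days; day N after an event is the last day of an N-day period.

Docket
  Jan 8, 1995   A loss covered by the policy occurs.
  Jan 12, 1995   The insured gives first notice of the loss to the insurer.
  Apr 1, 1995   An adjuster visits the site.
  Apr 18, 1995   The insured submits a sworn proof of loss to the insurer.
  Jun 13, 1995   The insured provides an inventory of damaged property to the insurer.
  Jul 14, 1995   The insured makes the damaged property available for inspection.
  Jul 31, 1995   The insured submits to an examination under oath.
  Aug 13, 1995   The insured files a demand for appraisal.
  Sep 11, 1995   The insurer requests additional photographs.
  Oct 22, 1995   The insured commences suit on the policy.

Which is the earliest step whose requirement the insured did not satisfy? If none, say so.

Step 2

Step 1 — counting 7 days from Jan 8, 1995 (when the loss occurs) gives a deadline of Jan 15, 1995; Jan 12, 1995 is within that limit.
Step 2 — counting 77 days from Jan 19, 1995 (end of the 7-day comment period, which began when first notice of loss is given on Jan 12, 1995) gives a deadline of Apr 6, 1995; done Apr 18, 1995 — 12 days late.
That is the first point of non-compliance.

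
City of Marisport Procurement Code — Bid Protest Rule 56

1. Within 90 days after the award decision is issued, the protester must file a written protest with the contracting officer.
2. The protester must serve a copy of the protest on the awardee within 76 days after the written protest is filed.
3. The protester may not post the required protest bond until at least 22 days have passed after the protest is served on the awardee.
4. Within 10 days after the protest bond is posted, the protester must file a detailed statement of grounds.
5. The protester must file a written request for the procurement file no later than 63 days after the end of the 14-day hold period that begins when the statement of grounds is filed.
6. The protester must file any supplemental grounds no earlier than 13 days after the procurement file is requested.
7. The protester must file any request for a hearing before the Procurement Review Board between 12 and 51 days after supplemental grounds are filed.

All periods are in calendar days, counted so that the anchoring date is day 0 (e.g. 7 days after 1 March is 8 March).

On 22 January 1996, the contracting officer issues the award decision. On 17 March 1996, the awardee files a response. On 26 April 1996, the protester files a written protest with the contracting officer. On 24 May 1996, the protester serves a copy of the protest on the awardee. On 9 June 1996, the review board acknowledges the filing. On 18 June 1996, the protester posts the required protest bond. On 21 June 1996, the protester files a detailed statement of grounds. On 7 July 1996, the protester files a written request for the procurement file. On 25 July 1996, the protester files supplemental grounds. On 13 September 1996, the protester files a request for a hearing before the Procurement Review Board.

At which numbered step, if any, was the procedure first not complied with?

Step 1: 90 days after 22 January 1996 (when the award decision is issued) is 21 April 1996; done 26 April 1996 — 5 days late.
The procedure was therefore not followed at step 1.

Step 1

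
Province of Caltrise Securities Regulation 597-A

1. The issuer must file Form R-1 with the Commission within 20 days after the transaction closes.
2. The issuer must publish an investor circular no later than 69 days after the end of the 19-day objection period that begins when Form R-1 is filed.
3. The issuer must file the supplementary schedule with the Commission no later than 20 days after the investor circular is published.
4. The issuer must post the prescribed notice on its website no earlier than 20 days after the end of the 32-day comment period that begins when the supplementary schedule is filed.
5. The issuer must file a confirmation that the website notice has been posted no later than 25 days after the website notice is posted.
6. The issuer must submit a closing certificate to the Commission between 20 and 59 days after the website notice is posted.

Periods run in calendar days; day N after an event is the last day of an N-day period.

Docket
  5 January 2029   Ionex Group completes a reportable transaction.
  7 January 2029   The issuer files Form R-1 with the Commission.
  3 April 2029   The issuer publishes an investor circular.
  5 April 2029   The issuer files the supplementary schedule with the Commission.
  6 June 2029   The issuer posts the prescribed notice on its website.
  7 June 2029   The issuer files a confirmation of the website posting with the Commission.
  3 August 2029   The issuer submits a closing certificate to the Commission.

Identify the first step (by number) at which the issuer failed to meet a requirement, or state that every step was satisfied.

None — every step was satisfied

(1) due by 5 January 2029 + 20 days = 25 January 2029; 7 January 2029 is within that limit.
(2) due by 26 January 2029 + 69 days = 5 April 2029; 3 April 2029 is within that limit.
(3) due by 3 April 2029 + 20 days = 23 April 2029; done 5 April 2029 — timely.
(4) permitted from 7 May 2029 + 20 days = 27 May 2029 onward; done 6 June 2029 — permitted.
(5) due by 6 June 2029 + 25 days = 1 July 2029; completed 7 June 2029, before the deadline.
(6) the permitted window runs from 6 June 2029 + 20 = 26 June 2029 to 6 June 2029 + 59 = 4 August 2029; done 3 August 2029 — within the window.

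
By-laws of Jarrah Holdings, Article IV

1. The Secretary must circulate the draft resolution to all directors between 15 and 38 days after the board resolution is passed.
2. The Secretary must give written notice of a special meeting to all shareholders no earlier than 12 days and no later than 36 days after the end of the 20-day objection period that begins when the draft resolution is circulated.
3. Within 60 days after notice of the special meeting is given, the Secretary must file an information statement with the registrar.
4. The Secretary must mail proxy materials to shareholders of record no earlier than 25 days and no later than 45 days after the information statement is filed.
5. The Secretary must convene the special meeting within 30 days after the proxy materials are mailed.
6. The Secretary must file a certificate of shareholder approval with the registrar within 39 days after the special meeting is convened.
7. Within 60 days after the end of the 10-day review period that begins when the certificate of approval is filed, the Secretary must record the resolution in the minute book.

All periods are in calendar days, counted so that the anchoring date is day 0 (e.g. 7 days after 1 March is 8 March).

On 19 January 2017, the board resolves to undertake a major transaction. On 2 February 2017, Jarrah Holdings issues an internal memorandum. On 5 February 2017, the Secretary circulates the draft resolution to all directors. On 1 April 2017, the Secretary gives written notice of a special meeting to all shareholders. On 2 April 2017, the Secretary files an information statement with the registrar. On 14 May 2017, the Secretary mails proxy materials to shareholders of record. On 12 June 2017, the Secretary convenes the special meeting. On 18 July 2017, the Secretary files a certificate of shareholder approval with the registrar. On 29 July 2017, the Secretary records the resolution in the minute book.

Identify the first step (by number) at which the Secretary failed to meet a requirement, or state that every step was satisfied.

(1) the permitted window runs from 19 January 2017 + 15 = 3 February 2017 to 19 January 2017 + 38 = 26 February 2017; done 5 February 2017, which is between those dates.
(2) the permitted window runs from 25 February 2017 + 12 = 9 March 2017 to 25 February 2017 + 36 = 2 April 2017; done 1 April 2017, which is between those dates.
(3) due by 1 April 2017 + 60 days = 31 May 2017; completed 2 April 2017, before the deadline.
(4) the permitted window runs from 2 April 2017 + 25 = 27 April 2017 to 2 April 2017 + 45 = 17 May 2017; done 14 May 2017 — within the window.
(5) due by 14 May 2017 + 30 days = 13 June 2017; done 12 June 2017 — timely.
(6) due by 12 June 2017 + 39 days = 21 July 2017; 18 July 2017 is within that limit.
(7) due by 28 July 2017 + 60 days = 26 September 2017; completed 29 July 2017, before the deadline.

None — every step was satisfied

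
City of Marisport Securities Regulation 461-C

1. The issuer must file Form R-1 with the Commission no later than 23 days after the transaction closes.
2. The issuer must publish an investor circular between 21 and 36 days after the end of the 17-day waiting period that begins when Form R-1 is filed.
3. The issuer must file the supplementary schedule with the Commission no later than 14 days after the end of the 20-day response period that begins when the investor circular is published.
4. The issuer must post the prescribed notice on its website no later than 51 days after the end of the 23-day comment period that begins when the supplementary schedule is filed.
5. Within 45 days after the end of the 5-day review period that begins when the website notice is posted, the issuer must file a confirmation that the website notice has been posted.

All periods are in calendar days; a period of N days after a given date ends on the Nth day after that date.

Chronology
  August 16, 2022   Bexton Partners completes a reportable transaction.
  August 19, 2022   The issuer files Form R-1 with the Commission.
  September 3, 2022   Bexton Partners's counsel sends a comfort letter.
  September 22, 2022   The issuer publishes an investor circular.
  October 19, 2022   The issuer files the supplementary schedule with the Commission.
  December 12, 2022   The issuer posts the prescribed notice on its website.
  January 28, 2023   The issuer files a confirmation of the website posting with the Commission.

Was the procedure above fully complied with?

No

Step 1: 23 days after August 16, 2022 (when the transaction closes) is September 8, 2022; August 19, 2022 is within that limit.
Step 2: the window is 21–36 days after September 5, 2022 (end of the 17-day waiting period, which began when Form R-1 is filed on August 19, 2022), so September 26, 2022 through October 11, 2022; September 22, 2022 is 4 days too early.
The analysis stops there.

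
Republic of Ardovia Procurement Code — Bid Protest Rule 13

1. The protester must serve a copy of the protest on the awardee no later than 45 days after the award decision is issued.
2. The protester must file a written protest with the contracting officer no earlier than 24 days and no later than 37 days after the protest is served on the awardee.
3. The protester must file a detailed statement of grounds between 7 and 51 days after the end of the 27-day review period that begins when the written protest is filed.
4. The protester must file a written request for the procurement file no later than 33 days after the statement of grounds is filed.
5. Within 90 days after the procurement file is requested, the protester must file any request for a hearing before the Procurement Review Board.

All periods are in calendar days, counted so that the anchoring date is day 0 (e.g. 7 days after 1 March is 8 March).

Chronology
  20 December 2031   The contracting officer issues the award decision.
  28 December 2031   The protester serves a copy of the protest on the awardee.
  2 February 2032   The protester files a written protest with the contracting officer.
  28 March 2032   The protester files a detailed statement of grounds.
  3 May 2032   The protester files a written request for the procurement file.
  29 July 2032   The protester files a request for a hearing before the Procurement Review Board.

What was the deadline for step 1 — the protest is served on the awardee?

Step 1 runs from 20 December 2031, when the award decision is issued. 45 days after 20 December 2031 is 3 February 2032.

3 February 2032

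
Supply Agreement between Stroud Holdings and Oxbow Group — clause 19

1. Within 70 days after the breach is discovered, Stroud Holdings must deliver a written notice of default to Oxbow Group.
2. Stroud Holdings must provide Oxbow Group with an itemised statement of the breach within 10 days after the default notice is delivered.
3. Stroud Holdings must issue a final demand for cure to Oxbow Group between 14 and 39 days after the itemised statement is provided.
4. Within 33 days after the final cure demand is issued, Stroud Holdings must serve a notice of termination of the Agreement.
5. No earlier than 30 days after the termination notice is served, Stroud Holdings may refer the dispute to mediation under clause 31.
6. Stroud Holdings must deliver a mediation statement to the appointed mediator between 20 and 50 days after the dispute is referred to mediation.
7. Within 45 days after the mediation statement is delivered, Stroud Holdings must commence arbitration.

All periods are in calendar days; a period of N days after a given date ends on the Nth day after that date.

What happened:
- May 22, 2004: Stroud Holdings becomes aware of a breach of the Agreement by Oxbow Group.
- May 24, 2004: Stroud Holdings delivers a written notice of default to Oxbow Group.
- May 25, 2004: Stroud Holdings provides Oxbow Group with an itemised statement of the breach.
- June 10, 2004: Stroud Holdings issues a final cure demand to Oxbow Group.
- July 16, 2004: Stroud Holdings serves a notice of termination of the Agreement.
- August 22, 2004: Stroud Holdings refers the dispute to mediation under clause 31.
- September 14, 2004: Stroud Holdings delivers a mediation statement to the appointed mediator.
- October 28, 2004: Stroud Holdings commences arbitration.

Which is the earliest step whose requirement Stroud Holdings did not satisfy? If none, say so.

(1) due by May 22, 2004 + 70 days = July 31, 2004; completed May 24, 2004, before the deadline.
(2) due by May 24, 2004 + 10 days = June 3, 2004; completed May 25, 2004, before the deadline.
(3) the permitted window runs from May 25, 2004 + 14 = June 8, 2004 to May 25, 2004 + 39 = July 3, 2004; June 10, 2004 falls inside that range.
(4) due by June 10, 2004 + 33 days = July 13, 2004; done July 16, 2004 — 3 days late.
No need to go further; step 4 was not satisfied.

Step 4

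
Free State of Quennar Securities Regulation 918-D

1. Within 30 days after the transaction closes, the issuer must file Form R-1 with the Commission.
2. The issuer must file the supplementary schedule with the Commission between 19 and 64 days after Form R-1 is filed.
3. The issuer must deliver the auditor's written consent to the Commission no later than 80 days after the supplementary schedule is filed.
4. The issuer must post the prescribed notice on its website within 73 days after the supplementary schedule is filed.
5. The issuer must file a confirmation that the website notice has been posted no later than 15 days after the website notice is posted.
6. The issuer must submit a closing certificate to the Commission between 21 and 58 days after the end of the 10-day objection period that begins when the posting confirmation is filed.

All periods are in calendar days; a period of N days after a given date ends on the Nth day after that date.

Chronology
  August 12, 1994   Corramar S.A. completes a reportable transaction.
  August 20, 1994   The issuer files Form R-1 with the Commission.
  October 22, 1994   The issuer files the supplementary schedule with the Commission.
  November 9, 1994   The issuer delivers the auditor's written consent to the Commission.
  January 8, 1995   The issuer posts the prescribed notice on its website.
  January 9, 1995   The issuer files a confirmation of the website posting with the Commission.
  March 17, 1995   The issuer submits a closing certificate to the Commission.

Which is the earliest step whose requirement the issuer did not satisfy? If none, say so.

Step 4

Step 1 — counting 30 days from August 12, 1994 (when the transaction closes) gives a deadline of September 11, 1994; completed August 20, 1994, before the deadline.
Step 2 — 19 and 64 days from August 20, 1994 (when Form R-1 is filed) are September 8, 1994 and October 23, 1994 respectively; October 22, 1994 falls inside that range.
Step 3 — counting 80 days from October 22, 1994 (when the supplementary schedule is filed) gives a deadline of January 10, 1995; November 9, 1994 is within that limit.
Step 4 — counting 73 days from October 22, 1994 (when the supplementary schedule is filed) gives a deadline of January 3, 1995; done January 8, 1995 — 5 days late.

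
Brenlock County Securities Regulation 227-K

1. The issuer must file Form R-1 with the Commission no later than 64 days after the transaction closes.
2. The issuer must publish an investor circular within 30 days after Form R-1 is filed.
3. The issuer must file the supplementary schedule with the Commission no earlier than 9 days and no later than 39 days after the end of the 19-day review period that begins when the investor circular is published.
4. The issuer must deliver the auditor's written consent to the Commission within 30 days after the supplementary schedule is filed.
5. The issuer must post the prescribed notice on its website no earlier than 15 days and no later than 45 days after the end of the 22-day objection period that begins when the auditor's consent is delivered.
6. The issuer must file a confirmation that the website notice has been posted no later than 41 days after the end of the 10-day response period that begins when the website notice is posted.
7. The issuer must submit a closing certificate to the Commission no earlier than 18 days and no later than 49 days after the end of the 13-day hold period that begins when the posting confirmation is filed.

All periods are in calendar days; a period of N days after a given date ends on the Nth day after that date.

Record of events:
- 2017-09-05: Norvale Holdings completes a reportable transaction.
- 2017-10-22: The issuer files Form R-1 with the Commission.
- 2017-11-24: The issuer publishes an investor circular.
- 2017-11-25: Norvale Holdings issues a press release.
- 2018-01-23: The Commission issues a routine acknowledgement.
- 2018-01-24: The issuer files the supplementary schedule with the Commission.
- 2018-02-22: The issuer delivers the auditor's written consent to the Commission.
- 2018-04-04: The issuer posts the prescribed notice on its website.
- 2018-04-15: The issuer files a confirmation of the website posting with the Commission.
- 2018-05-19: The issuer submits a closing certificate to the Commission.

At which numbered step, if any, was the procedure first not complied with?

Step 2

Step 1: 64 days after 2017-09-05 (when the transaction closes) is 2017-11-08; completed 2017-10-22, before the deadline.
Step 2: 30 days after 2017-10-22 (when Form R-1 is filed) is 2017-11-21; not done until 2017-11-24, 3 days after the deadline.
No need to go further; step 2 was not satisfied.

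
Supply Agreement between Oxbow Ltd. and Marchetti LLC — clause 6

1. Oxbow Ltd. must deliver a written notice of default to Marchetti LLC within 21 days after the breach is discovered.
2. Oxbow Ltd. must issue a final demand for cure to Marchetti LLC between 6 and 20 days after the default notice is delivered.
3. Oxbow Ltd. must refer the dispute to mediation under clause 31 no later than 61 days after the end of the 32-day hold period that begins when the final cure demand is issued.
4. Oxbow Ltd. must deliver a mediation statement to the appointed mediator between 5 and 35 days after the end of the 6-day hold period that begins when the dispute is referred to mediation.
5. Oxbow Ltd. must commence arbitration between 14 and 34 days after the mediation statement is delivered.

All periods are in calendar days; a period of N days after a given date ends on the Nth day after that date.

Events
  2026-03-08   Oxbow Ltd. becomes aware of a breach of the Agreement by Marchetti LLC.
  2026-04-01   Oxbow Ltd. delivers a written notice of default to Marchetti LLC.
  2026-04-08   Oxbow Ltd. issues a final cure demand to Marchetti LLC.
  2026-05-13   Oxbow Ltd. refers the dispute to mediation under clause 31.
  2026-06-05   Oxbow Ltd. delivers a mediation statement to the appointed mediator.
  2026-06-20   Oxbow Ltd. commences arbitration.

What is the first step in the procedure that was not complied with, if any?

Step 1

Step 1: 21 days after 2026-03-08 (when the breach is discovered) is 2026-03-29; not done until 2026-04-01, 3 days after the deadline.
No need to go further; step 1 was not satisfied.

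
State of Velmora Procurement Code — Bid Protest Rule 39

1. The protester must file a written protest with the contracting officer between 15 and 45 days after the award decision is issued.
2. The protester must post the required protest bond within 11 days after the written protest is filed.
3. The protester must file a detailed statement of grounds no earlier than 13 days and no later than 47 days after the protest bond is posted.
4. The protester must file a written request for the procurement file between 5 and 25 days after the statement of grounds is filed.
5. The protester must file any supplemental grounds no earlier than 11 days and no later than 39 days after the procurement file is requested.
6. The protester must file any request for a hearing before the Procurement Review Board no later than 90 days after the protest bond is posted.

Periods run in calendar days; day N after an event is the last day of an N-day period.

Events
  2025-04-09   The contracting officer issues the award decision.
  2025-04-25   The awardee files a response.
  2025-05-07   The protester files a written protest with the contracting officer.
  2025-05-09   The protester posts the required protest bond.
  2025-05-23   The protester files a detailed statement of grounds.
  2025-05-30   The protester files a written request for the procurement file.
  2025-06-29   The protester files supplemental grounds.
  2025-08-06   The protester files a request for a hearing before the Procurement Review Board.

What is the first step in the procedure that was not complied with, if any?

(1) the permitted window runs from 2025-04-09 + 15 = 2025-04-24 to 2025-04-09 + 45 = 2025-05-24; done 2025-05-07 — within the window.
(2) due by 2025-05-07 + 11 days = 2025-05-18; done 2025-05-09 — timely.
(3) the permitted window runs from 2025-05-09 + 13 = 2025-05-22 to 2025-05-09 + 47 = 2025-06-25; 2025-05-23 falls inside that range.
(4) the permitted window runs from 2025-05-23 + 5 = 2025-05-28 to 2025-05-23 + 25 = 2025-06-17; done 2025-05-30 — within the window.
(5) the permitted window runs from 2025-05-30 + 11 = 2025-06-10 to 2025-05-30 + 39 = 2025-07-08; done 2025-06-29, which is between those dates.
(6) due by 2025-05-09 + 90 days = 2025-08-07; done 2025-08-06 — timely.

None — every step was satisfied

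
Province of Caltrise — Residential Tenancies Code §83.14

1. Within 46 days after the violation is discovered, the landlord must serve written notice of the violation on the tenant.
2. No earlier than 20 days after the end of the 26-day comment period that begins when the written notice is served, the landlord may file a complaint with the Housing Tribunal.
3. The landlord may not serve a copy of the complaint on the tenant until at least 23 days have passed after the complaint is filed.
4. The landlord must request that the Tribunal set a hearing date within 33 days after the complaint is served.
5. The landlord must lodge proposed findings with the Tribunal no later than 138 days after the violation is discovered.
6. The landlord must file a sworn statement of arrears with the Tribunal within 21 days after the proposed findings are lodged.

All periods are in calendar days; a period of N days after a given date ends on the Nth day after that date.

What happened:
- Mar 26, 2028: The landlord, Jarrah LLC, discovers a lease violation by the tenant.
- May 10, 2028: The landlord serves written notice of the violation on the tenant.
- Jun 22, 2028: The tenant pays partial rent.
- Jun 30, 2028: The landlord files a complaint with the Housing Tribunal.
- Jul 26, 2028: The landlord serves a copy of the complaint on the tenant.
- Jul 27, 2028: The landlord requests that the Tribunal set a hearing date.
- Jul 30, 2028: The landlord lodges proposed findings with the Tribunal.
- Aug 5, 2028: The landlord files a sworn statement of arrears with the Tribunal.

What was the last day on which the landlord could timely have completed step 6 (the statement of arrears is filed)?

Step 6 runs from Jul 30, 2028, when the proposed findings are lodged. 21 days after Jul 30, 2028 is Aug 20, 2028.

Aug 20, 2028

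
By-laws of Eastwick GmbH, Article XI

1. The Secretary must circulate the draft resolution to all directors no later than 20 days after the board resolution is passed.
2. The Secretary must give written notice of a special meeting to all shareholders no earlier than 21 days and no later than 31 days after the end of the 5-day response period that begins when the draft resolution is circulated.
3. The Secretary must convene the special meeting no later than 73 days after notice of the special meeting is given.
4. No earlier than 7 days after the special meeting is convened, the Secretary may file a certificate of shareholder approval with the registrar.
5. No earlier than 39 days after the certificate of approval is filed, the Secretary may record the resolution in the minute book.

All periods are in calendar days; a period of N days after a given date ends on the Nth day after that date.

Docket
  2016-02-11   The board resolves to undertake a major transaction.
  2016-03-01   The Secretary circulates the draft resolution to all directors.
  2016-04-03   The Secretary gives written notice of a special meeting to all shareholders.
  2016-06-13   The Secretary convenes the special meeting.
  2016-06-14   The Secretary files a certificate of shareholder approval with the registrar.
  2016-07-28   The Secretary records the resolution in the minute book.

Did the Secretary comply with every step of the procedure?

No

Step 1: 20 days after 2016-02-11 (when the board resolution is passed) is 2016-03-02; completed 2016-03-01, before the deadline.
Step 2: the window is 21–31 days after 2016-03-06 (end of the 5-day response period, which began when the draft resolution is circulated on 2016-03-01), so 2016-03-27 through 2016-04-06; done 2016-04-03 — within the window.
Step 3: 73 days after 2016-04-03 (when notice of the special meeting is given) is 2016-06-15; completed 2016-06-13, before the deadline.
Step 4: the earliest permitted date is 7 days after 2016-06-13 (when the special meeting is convened), i.e. 2016-06-20; acted on 2016-06-14, 6 days prematurely.
The procedure was therefore not followed at step 4.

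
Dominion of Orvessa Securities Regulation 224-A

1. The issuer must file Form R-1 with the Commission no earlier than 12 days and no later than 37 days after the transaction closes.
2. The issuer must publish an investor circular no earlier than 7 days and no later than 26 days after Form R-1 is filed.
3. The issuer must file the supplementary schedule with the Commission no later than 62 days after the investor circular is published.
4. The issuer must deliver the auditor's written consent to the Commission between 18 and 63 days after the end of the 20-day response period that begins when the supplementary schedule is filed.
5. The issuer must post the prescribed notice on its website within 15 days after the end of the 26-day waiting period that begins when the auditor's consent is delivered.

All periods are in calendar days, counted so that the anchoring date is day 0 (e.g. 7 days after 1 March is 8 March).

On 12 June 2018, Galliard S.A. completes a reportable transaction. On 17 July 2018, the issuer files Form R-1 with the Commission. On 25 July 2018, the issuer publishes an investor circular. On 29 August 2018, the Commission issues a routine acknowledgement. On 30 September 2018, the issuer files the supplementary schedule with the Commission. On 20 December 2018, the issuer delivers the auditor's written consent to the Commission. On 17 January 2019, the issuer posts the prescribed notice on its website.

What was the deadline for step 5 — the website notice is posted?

The auditor's consent is delivered on 20 December 2018; the 26-day waiting period therefore ends 15 January 2019, and step 5 runs from that date. 15 days after 15 January 2019 is 30 January 2019.

30 January 2019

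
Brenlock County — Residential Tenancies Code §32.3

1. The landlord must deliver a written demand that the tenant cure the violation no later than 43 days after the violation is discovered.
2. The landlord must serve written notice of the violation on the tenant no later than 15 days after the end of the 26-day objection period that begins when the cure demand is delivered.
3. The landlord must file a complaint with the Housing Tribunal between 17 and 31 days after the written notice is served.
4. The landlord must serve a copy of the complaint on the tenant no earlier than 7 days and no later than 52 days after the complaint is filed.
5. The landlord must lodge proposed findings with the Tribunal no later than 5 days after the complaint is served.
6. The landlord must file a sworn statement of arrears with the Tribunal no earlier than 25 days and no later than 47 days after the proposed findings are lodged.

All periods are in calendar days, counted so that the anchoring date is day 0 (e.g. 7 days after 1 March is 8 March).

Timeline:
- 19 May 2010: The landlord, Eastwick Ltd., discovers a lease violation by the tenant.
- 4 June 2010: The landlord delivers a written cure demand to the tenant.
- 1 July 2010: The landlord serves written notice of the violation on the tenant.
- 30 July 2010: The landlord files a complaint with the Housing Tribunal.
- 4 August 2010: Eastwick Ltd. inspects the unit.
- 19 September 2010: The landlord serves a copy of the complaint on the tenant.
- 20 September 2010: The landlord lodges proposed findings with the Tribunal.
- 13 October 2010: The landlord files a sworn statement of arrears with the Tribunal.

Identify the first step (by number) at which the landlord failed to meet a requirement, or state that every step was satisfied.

(1) due by 19 May 2010 + 43 days = 1 July 2010; completed 4 June 2010, before the deadline.
(2) due by 30 June 2010 + 15 days = 15 July 2010; completed 1 July 2010, before the deadline.
(3) the permitted window runs from 1 July 2010 + 17 = 18 July 2010 to 1 July 2010 + 31 = 1 August 2010; 30 July 2010 falls inside that range.
(4) the permitted window runs from 30 July 2010 + 7 = 6 August 2010 to 30 July 2010 + 52 = 20 September 2010; 19 September 2010 falls inside that range.
(5) due by 19 September 2010 + 5 days = 24 September 2010; 20 September 2010 is within that limit.
(6) the permitted window runs from 20 September 2010 + 25 = 15 October 2010 to 20 September 2010 + 47 = 6 November 2010; done 13 October 2010 — 2 days before the window opened.

Step 6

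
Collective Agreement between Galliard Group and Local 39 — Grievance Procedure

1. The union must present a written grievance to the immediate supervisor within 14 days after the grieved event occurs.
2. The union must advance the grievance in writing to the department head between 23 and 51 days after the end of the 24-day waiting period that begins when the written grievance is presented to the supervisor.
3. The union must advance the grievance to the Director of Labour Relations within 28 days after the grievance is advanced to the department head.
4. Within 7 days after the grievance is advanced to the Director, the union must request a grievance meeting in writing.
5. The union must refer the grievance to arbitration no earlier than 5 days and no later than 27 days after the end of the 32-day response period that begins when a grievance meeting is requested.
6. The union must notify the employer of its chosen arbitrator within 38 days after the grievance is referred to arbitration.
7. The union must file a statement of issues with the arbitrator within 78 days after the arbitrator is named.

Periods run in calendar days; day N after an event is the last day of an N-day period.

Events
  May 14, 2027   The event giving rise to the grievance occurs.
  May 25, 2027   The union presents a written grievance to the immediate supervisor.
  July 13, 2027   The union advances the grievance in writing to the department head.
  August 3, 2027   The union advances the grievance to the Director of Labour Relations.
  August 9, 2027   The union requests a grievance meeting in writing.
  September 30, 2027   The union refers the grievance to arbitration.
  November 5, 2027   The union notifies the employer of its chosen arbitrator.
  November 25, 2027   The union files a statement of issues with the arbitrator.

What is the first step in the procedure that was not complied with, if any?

None — every step was satisfied

(1) due by May 14, 2027 + 14 days = May 28, 2027; May 25, 2027 is within that limit.
(2) the permitted window runs from June 18, 2027 + 23 = July 11, 2027 to June 18, 2027 + 51 = August 8, 2027; done July 13, 2027, which is between those dates.
(3) due by July 13, 2027 + 28 days = August 10, 2027; done August 3, 2027 — timely.
(4) due by August 3, 2027 + 7 days = August 10, 2027; completed August 9, 2027, before the deadline.
(5) the permitted window runs from September 10, 2027 + 5 = September 15, 2027 to September 10, 2027 + 27 = October 7, 2027; done September 30, 2027 — within the window.
(6) due by September 30, 2027 + 38 days = November 7, 2027; done November 5, 2027 — timely.
(7) due by November 5, 2027 + 78 days = January 22, 2028; done November 25, 2027 — timely.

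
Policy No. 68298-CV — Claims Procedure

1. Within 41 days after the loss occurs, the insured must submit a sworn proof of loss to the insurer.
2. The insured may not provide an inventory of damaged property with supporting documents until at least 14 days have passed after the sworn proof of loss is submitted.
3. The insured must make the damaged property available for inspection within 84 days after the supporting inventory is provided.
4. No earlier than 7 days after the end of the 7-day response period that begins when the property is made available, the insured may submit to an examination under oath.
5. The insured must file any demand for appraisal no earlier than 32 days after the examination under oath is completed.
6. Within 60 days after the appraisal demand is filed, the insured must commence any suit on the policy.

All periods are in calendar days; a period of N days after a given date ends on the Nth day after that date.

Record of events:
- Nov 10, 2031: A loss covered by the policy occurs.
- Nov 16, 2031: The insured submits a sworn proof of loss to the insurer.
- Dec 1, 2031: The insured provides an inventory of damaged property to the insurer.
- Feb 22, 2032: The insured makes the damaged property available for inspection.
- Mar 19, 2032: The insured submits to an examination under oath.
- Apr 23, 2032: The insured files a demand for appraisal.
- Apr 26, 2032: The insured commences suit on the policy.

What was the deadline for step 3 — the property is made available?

Feb 23, 2032

Step 3 runs from Dec 1, 2031, when the supporting inventory is provided. 84 days after Dec 1, 2031 is Feb 23, 2032.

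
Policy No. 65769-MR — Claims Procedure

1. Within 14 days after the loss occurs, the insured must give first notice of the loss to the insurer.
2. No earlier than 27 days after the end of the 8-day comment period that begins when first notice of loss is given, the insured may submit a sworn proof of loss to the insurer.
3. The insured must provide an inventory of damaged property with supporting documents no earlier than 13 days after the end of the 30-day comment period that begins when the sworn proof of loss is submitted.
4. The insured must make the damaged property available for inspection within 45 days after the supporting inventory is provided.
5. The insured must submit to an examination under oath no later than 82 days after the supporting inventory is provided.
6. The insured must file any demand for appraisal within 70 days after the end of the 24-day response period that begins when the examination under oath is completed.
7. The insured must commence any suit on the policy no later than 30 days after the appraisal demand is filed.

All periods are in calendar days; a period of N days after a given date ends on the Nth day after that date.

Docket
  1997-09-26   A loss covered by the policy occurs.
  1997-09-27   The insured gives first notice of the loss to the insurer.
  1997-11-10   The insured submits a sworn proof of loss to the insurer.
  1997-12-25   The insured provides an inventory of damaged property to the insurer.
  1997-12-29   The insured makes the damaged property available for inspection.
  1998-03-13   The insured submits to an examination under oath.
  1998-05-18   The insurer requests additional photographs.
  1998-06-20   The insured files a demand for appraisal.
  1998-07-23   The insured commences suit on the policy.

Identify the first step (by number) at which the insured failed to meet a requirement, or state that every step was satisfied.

Step 6

Step 1: 14 days after 1997-09-26 (when the loss occurs) is 1997-10-10; 1997-09-27 is within that limit.
Step 2: the earliest permitted date is 27 days after 1997-10-05 (end of the 8-day comment period, which began when first notice of loss is given on 1997-09-27), i.e. 1997-11-01; 1997-11-10 is on or after that date.
Step 3: the earliest permitted date is 13 days after 1997-12-10 (end of the 30-day comment period, which began when the sworn proof of loss is submitted on 1997-11-10), i.e. 1997-12-23; done 1997-12-25 — permitted.
Step 4: 45 days after 1997-12-25 (when the supporting inventory is provided) is 1998-02-08; 1997-12-29 is within that limit.
Step 5: 82 days after 1997-12-25 (when the supporting inventory is provided) is 1998-03-17; completed 1998-03-13, before the deadline.
Step 6: 70 days after 1998-04-06 (end of the 24-day response period, which began when the examination under oath is completed on 1998-03-13) is 1998-06-15; 1998-06-20 misses that deadline by 5 days.
That is the first point of non-compliance.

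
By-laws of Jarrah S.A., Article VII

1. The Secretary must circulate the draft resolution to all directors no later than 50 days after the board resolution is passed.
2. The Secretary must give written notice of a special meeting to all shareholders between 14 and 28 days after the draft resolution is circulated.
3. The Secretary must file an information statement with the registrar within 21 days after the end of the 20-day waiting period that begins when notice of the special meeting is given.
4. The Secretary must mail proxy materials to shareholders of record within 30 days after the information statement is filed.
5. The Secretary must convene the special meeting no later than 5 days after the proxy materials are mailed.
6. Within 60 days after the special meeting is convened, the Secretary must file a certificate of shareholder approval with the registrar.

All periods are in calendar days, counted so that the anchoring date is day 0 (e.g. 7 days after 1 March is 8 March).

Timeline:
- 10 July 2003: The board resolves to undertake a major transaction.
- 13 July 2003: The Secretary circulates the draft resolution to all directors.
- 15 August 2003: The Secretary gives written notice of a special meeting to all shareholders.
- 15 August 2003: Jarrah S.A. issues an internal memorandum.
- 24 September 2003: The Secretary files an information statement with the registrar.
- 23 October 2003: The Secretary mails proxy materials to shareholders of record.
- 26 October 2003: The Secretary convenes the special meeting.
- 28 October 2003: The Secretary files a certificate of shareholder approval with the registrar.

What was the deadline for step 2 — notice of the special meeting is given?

10 August 2003

Step 2 runs from 13 July 2003, when the draft resolution is circulated. The window is 14–28 days after 13 July 2003; it closes on 10 August 2003.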